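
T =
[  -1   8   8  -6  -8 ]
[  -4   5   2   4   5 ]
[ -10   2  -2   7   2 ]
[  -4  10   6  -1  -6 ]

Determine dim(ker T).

1

Row reduce to echelon form.
R2 ← R2 − (4)·R1: [0, -27, -30, 28, 37]
R3 ← R3 − (10)·R1: [0, -78, -82, 67, 82]
R4 ← R4 − (4)·R1: [0, -22, -26, 23, 26]
R3 ← R3 − (26/9)·R2: [0, 0, 14/3, -125/9, -224/9]
R4 ← R4 − (22/27)·R2: [0, 0, -14/9, 5/27, -112/27]
R4 ← R4 + (1/3)·R3: [0, 0, 0, -40/9, -112/9]
4 nonzero rows, so rank(T) = 4.
T has 5 columns; by rank–nullity, nullity = 5 − 4 = 1.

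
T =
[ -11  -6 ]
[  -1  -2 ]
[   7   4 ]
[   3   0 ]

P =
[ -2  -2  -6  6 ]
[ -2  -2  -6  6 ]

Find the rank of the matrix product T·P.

1

First compute TP:
[[ 34,  34, 102, -102],
 [  6,   6,  18, -18],
 [-22, -22, -66,  66],
 [ -6,  -6, -18,  18]]
Now row reduce the product.
R2 ← R2 − (3/17)·R1: [0, 0, 0, 0]
R3 ← R3 + (11/17)·R1: [0, 0, 0, 0]
R4 ← R4 + (3/17)·R1: [0, 0, 0, 0]
1 nonzero row, so rank(TP) = 1.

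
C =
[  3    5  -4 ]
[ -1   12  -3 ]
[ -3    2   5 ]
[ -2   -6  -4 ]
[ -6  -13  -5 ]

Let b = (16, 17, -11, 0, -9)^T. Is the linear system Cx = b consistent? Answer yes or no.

yes

Row reduce the augmented matrix [C | b].
R2 ← R2 + (1/3)·R1: [0, 41/3, -13/3, 67/3]
R3 ← R3 + R1: [0, 7, 1, 5]
R4 ← R4 + (2/3)·R1: [0, -8/3, -20/3, 32/3]
R5 ← R5 + (2)·R1: [0, -3, -13, 23]
R3 ← R3 − (21/41)·R2: [0, 0, 132/41, -264/41]
R4 ← R4 + (8/41)·R2: [0, 0, -308/41, 616/41]
R5 ← R5 + (9/41)·R2: [0, 0, -572/41, 1144/41]
R4 ← R4 + (7/3)·R3: [0, 0, 0, 0]
R5 ← R5 + (13/3)·R3: [0, 0, 0, 0]
The echelon form has 3 nonzero rows, and every pivot lies in the first 3 columns, so rank(C) = rank([C|b]) = 3.
The system is consistent.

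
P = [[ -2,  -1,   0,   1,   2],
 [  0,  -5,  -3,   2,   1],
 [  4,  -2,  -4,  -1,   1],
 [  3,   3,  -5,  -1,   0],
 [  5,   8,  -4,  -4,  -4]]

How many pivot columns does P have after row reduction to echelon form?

Row reduce to echelon form.
R3 ← R3 + (2)·R1: [0, -4, -4, 1, 5]
R4 ← R4 + (3/2)·R1: [0, 3/2, -5, 1/2, 3]
R5 ← R5 + (5/2)·R1: [0, 11/2, -4, -3/2, 1]
R3 ← R3 − (4/5)·R2: [0, 0, -8/5, -3/5, 21/5]
R4 ← R4 + (3/10)·R2: [0, 0, -59/10, 11/10, 33/10]
R5 ← R5 + (11/10)·R2: [0, 0, -73/10, 7/10, 21/10]
R4 ← R4 − (59/16)·R3: [0, 0, 0, 53/16, -195/16]
R5 ← R5 − (73/16)·R3: [0, 0, 0, 55/16, -273/16]
R5 ← R5 − (55/53)·R4: [0, 0, 0, 0, -234/53]
Echelon form has 5 nonzero rows, so rank(P) = 5.
Each nonzero row contributes one pivot column: 5 pivot columns.

5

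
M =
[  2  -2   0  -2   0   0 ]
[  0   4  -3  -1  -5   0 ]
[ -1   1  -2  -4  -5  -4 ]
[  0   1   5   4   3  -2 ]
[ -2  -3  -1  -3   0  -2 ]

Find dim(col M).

4

Row reduce to echelon form.
R3 ← R3 + (1/2)·R1: [0, 0, -2, -5, -5, -4]
R5 ← R5 + R1: [0, -5, -1, -5, 0, -2]
R4 ← R4 − (1/4)·R2: [0, 0, 23/4, 17/4, 17/4, -2]
R5 ← R5 + (5/4)·R2: [0, 0, -19/4, -25/4, -25/4, -2]
R4 ← R4 + (23/8)·R3: [0, 0, 0, -81/8, -81/8, -27/2]
R5 ← R5 − (19/8)·R3: [0, 0, 0, 45/8, 45/8, 15/2]
R5 ← R5 + (5/9)·R4: [0, 0, 0, 0, 0, 0]
Echelon form has 4 nonzero rows, so rank(M) = 4.
The column space has dimension equal to the rank: 4.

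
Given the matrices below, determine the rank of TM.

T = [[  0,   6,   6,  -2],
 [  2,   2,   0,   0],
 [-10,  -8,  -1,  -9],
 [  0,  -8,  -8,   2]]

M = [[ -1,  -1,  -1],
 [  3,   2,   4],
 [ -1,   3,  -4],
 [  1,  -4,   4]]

First compute TM:
[[ 10,  38,  -8],
 [  4,   2,   6],
 [-22,  27, -54],
 [-14, -48,   8]]
Now row reduce the product.
R2 ← R2 − (2/5)·R1: [0, -66/5, 46/5]
R3 ← R3 + (11/5)·R1: [0, 553/5, -358/5]
R4 ← R4 + (7/5)·R1: [0, 26/5, -16/5]
R3 ← R3 + (553/66)·R2: [0, 0, 181/33]
R4 ← R4 + (13/33)·R2: [0, 0, 14/33]
R4 ← R4 − (14/181)·R3: [0, 0, 0]
3 nonzero rows, so rank(TM) = 3.

3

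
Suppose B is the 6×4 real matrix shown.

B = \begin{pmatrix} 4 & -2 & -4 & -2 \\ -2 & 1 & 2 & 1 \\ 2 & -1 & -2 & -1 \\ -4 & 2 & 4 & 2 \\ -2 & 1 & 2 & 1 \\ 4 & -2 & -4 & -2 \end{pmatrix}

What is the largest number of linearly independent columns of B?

1

Row reduce to echelon form.
R2 ← R2 + (1/2)·R1: [0, 0, 0, 0]
R3 ← R3 − (1/2)·R1: [0, 0, 0, 0]
R4 ← R4 + R1: [0, 0, 0, 0]
R5 ← R5 + (1/2)·R1: [0, 0, 0, 0]
R6 ← R6 − R1: [0, 0, 0, 0]
Echelon form has 1 nonzero row, so rank(B) = 1.
The rank gives the maximum number of linearly independent columns: 1.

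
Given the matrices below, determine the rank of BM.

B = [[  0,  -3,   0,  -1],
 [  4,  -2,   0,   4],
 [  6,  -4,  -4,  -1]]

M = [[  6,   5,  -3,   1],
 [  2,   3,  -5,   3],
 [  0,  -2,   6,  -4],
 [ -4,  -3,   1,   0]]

First compute BM:
[[ -2,  -6,  14,  -9],
 [  4,   2,   2,  -2],
 [ 32,  29, -23,  10]]
Now row reduce the product.
R2 ← R2 + (2)·R1: [0, -10, 30, -20]
R3 ← R3 + (16)·R1: [0, -67, 201, -134]
R3 ← R3 − (67/10)·R2: [0, 0, 0, 0]
2 nonzero rows, so rank(BM) = 2.

2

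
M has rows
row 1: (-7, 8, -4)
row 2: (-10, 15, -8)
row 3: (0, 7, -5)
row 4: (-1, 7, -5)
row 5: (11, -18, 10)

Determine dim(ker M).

0

Row reduce to echelon form.
R2 ← R2 − (10/7)·R1: [0, 25/7, -16/7]
R4 ← R4 − (1/7)·R1: [0, 41/7, -31/7]
R5 ← R5 + (11/7)·R1: [0, -38/7, 26/7]
R3 ← R3 − (49/25)·R2: [0, 0, -13/25]
R4 ← R4 − (41/25)·R2: [0, 0, -17/25]
R5 ← R5 + (38/25)·R2: [0, 0, 6/25]
R4 ← R4 − (17/13)·R3: [0, 0, 0]
R5 ← R5 + (6/13)·R3: [0, 0, 0]
3 nonzero rows, so rank(M) = 3.
M has 3 columns; by rank–nullity, nullity = 3 − 3 = 0.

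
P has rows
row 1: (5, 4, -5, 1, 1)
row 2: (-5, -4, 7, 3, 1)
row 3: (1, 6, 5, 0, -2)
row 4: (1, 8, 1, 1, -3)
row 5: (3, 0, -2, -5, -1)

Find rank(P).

5

Row reduce to echelon form.
R2 ← R2 + R1: [0, 0, 2, 4, 2]
R3 ← R3 − (1/5)·R1: [0, 26/5, 6, -1/5, -11/5]
R4 ← R4 − (1/5)·R1: [0, 36/5, 2, 4/5, -16/5]
R5 ← R5 − (3/5)·R1: [0, -12/5, 1, -28/5, -8/5]
Swap R2 ↔ R3
R4 ← R4 − (18/13)·R2: [0, 0, -82/13, 14/13, -2/13]
R5 ← R5 + (6/13)·R2: [0, 0, 49/13, -74/13, -34/13]
R4 ← R4 + (41/13)·R3: [0, 0, 0, 178/13, 80/13]
R5 ← R5 − (49/26)·R3: [0, 0, 0, -172/13, -83/13]
R5 ← R5 + (86/89)·R4: [0, 0, 0, 0, -39/89]
Echelon form has 5 nonzero rows, so rank(P) = 5.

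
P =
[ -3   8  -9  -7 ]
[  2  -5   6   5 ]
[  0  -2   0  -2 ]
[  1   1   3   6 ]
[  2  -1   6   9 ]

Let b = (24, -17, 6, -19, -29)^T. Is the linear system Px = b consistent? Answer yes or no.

yes

Row reduce the augmented matrix [P | b].
R2 ← R2 + (2/3)·R1: [0, 1/3, 0, 1/3, -1]
R4 ← R4 + (1/3)·R1: [0, 11/3, 0, 11/3, -11]
R5 ← R5 + (2/3)·R1: [0, 13/3, 0, 13/3, -13]
R3 ← R3 + (6)·R2: [0, 0, 0, 0, 0]
R4 ← R4 − (11)·R2: [0, 0, 0, 0, 0]
R5 ← R5 − (13)·R2: [0, 0, 0, 0, 0]
The echelon form has 2 nonzero rows, and every pivot lies in the first 4 columns, so rank(P) = rank([P|b]) = 2.
The system is consistent.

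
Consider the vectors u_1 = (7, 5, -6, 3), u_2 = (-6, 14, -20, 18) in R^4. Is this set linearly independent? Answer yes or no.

Form the matrix with these vectors as rows and row reduce.
R2 ← R2 + (6/7)·R1: [0, 128/7, -176/7, 144/7]
2 nonzero rows, so the 2 vectors span a space of dimension 2.
Since 2 = 2, the vectors are linearly independent.

yes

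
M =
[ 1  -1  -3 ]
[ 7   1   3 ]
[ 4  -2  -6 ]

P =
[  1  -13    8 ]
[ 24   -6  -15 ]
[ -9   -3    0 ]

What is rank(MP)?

First compute MP:
[[  4,   2,  23],
 [  4, -106,  41],
 [ 10, -22,  62]]
Now row reduce the product.
R2 ← R2 − R1: [0, -108, 18]
R3 ← R3 − (5/2)·R1: [0, -27, 9/2]
R3 ← R3 − (1/4)·R2: [0, 0, 0]
2 nonzero rows, so rank(MP) = 2.

2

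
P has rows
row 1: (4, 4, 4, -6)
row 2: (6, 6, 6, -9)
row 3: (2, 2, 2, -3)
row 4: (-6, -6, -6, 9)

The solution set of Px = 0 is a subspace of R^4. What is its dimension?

3

Row reduce to echelon form.
R2 ← R2 − (3/2)·R1: [0, 0, 0, 0]
R3 ← R3 − (1/2)·R1: [0, 0, 0, 0]
R4 ← R4 + (3/2)·R1: [0, 0, 0, 0]
1 nonzero row, so rank(P) = 1.
P has 4 columns; by rank–nullity, nullity = 4 − 1 = 3.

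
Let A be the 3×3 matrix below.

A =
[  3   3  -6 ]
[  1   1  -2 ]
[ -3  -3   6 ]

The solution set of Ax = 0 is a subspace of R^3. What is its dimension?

2

Row reduce to echelon form.
R2 ← R2 − (1/3)·R1: [0, 0, 0]
R3 ← R3 + R1: [0, 0, 0]
1 nonzero row, so rank(A) = 1.
A has 3 columns; by rank–nullity, nullity = 3 − 1 = 2.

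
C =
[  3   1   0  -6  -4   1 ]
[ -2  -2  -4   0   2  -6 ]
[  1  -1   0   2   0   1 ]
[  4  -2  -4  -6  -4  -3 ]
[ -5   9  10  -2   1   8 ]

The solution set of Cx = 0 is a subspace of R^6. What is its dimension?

3

Row reduce to echelon form.
R2 ← R2 + (2/3)·R1: [0, -4/3, -4, -4, -2/3, -16/3]
R3 ← R3 − (1/3)·R1: [0, -4/3, 0, 4, 4/3, 2/3]
R4 ← R4 − (4/3)·R1: [0, -10/3, -4, 2, 4/3, -13/3]
R5 ← R5 + (5/3)·R1: [0, 32/3, 10, -12, -17/3, 29/3]
R3 ← R3 − R2: [0, 0, 4, 8, 2, 6]
R4 ← R4 − (5/2)·R2: [0, 0, 6, 12, 3, 9]
R5 ← R5 + (8)·R2: [0, 0, -22, -44, -11, -33]
R4 ← R4 − (3/2)·R3: [0, 0, 0, 0, 0, 0]
R5 ← R5 + (11/2)·R3: [0, 0, 0, 0, 0, 0]
3 nonzero rows, so rank(C) = 3.
C has 6 columns; by rank–nullity, nullity = 6 − 3 = 3.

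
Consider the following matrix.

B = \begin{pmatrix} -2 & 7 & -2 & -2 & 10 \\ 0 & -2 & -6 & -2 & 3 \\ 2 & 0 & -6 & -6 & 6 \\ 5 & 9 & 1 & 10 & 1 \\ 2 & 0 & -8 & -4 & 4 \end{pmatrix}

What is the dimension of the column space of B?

5

Row reduce to echelon form.
R3 ← R3 + R1: [0, 7, -8, -8, 16]
R4 ← R4 + (5/2)·R1: [0, 53/2, -4, 5, 26]
R5 ← R5 + R1: [0, 7, -10, -6, 14]
R3 ← R3 + (7/2)·R2: [0, 0, -29, -15, 53/2]
R4 ← R4 + (53/4)·R2: [0, 0, -167/2, -43/2, 263/4]
R5 ← R5 + (7/2)·R2: [0, 0, -31, -13, 49/2]
R4 ← R4 − (167/58)·R3: [0, 0, 0, 629/29, -306/29]
R5 ← R5 − (31/29)·R3: [0, 0, 0, 88/29, -111/29]
R5 ← R5 − (88/629)·R4: [0, 0, 0, 0, -87/37]
Echelon form has 5 nonzero rows, so rank(B) = 5.
The column space has dimension equal to the rank: 5.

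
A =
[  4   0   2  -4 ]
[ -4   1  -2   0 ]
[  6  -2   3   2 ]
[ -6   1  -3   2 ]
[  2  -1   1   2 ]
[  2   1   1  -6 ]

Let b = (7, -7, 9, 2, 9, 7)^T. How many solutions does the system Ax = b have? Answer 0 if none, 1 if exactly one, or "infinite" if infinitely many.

0

Row reduce the augmented matrix [A | b].
R2 ← R2 + R1: [0, 1, 0, -4, 0]
R3 ← R3 − (3/2)·R1: [0, -2, 0, 8, -3/2]
R4 ← R4 + (3/2)·R1: [0, 1, 0, -4, 25/2]
R5 ← R5 − (1/2)·R1: [0, -1, 0, 4, 11/2]
R6 ← R6 − (1/2)·R1: [0, 1, 0, -4, 7/2]
R3 ← R3 + (2)·R2: [0, 0, 0, 0, -3/2]
R4 ← R4 − R2: [0, 0, 0, 0, 25/2]
R5 ← R5 + R2: [0, 0, 0, 0, 11/2]
R6 ← R6 − R2: [0, 0, 0, 0, 7/2]
R4 ← R4 + (25/3)·R3: [0, 0, 0, 0, 0]
R5 ← R5 + (11/3)·R3: [0, 0, 0, 0, 0]
R6 ← R6 + (7/3)·R3: [0, 0, 0, 0, 0]
The echelon form has 3 nonzero rows; the last pivot sits in the augmented column, so rank(A) = 2 but rank([A|b]) = 3.
Since the ranks differ, the system is inconsistent.
It has no solutions.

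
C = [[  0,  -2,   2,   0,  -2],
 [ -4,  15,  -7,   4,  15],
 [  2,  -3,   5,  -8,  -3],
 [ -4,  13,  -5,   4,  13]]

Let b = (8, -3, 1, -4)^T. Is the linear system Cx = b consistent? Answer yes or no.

no

Row reduce the augmented matrix [C | b].
Swap R1 ↔ R2
R3 ← R3 + (1/2)·R1: [0, 9/2, 3/2, -6, 9/2, -1/2]
R4 ← R4 − R1: [0, -2, 2, 0, -2, -1]
R3 ← R3 + (9/4)·R2: [0, 0, 6, -6, 0, 35/2]
R4 ← R4 − R2: [0, 0, 0, 0, 0, -9]
The echelon form has 4 nonzero rows; the last pivot sits in the augmented column, so rank(C) = 3 but rank([C|b]) = 4.
Since the ranks differ, the system is inconsistent.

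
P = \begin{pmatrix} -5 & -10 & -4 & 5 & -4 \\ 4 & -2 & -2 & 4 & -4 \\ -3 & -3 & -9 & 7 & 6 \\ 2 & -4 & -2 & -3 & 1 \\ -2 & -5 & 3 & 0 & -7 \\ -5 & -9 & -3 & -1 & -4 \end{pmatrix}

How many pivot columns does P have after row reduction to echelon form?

Row reduce to echelon form.
R2 ← R2 + (4/5)·R1: [0, -10, -26/5, 8, -36/5]
R3 ← R3 − (3/5)·R1: [0, 3, -33/5, 4, 42/5]
R4 ← R4 + (2/5)·R1: [0, -8, -18/5, -1, -3/5]
R5 ← R5 − (2/5)·R1: [0, -1, 23/5, -2, -27/5]
R6 ← R6 − R1: [0, 1, 1, -6, 0]
R3 ← R3 + (3/10)·R2: [0, 0, -204/25, 32/5, 156/25]
R4 ← R4 − (4/5)·R2: [0, 0, 14/25, -37/5, 129/25]
R5 ← R5 − (1/10)·R2: [0, 0, 128/25, -14/5, -117/25]
R6 ← R6 + (1/10)·R2: [0, 0, 12/25, -26/5, -18/25]
R4 ← R4 + (7/102)·R3: [0, 0, 0, -355/51, 95/17]
R5 ← R5 + (32/51)·R3: [0, 0, 0, 62/51, -13/17]
R6 ← R6 + (1/17)·R3: [0, 0, 0, -82/17, -6/17]
R5 ← R5 + (62/355)·R4: [0, 0, 0, 0, 15/71]
R6 ← R6 − (246/355)·R4: [0, 0, 0, 0, -300/71]
R6 ← R6 + (20)·R5: [0, 0, 0, 0, 0]
Echelon form has 5 nonzero rows, so rank(P) = 5.
Each nonzero row contributes one pivot column: 5 pivot columns.

5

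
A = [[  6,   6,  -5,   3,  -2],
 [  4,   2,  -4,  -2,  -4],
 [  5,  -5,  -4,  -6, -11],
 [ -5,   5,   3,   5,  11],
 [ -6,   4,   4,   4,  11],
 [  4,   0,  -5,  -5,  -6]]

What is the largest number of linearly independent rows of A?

4

Row reduce to echelon form.
R2 ← R2 − (2/3)·R1: [0, -2, -2/3, -4, -8/3]
R3 ← R3 − (5/6)·R1: [0, -10, 1/6, -17/2, -28/3]
R4 ← R4 + (5/6)·R1: [0, 10, -7/6, 15/2, 28/3]
R5 ← R5 + R1: [0, 10, -1, 7, 9]
R6 ← R6 − (2/3)·R1: [0, -4, -5/3, -7, -14/3]
R3 ← R3 − (5)·R2: [0, 0, 7/2, 23/2, 4]
R4 ← R4 + (5)·R2: [0, 0, -9/2, -25/2, -4]
R5 ← R5 + (5)·R2: [0, 0, -13/3, -13, -13/3]
R6 ← R6 − (2)·R2: [0, 0, -1/3, 1, 2/3]
R4 ← R4 + (9/7)·R3: [0, 0, 0, 16/7, 8/7]
R5 ← R5 + (26/21)·R3: [0, 0, 0, 26/21, 13/21]
R6 ← R6 + (2/21)·R3: [0, 0, 0, 44/21, 22/21]
R5 ← R5 − (13/24)·R4: [0, 0, 0, 0, 0]
R6 ← R6 − (11/12)·R4: [0, 0, 0, 0, 0]
Echelon form has 4 nonzero rows, so rank(A) = 4.
The rank gives the maximum number of linearly independent rows: 4.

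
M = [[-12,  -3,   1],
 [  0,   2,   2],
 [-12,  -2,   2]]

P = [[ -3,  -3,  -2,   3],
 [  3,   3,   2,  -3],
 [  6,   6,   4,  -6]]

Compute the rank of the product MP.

First compute MP:
[[ 33,  33,  22, -33],
 [ 18,  18,  12, -18],
 [ 42,  42,  28, -42]]
Now row reduce the product.
R2 ← R2 − (6/11)·R1: [0, 0, 0, 0]
R3 ← R3 − (14/11)·R1: [0, 0, 0, 0]
1 nonzero row, so rank(MP) = 1.

1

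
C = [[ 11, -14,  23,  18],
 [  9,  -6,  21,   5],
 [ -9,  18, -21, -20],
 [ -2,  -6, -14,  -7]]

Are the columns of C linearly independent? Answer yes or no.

yes

Row reduce C to echelon form.
R2 ← R2 − (9/11)·R1: [0, 60/11, 24/11, -107/11]
R3 ← R3 + (9/11)·R1: [0, 72/11, -24/11, -58/11]
R4 ← R4 + (2/11)·R1: [0, -94/11, -108/11, -41/11]
R3 ← R3 − (6/5)·R2: [0, 0, -24/5, 32/5]
R4 ← R4 + (47/30)·R2: [0, 0, -32/5, -569/30]
R4 ← R4 − (4/3)·R3: [0, 0, 0, -55/2]
4 pivots among 4 columns.
Every column is a pivot column, so the columns are linearly independent.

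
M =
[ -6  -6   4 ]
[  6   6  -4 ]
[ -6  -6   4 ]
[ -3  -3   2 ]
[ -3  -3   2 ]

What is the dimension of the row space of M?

1

Row reduce to echelon form.
R2 ← R2 + R1: [0, 0, 0]
R3 ← R3 − R1: [0, 0, 0]
R4 ← R4 − (1/2)·R1: [0, 0, 0]
R5 ← R5 − (1/2)·R1: [0, 0, 0]
Echelon form has 1 nonzero row, so rank(M) = 1.
The row space has dimension equal to the rank: 1.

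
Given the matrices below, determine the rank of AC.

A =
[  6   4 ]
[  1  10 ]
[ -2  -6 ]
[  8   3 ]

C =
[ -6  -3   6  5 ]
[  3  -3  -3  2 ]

First compute AC:
[[-24, -30,  24,  38],
 [ 24, -33, -24,  25],
 [ -6,  24,   6, -22],
 [-39, -33,  39,  46]]
Now row reduce the product.
R2 ← R2 + R1: [0, -63, 0, 63]
R3 ← R3 − (1/4)·R1: [0, 63/2, 0, -63/2]
R4 ← R4 − (13/8)·R1: [0, 63/4, 0, -63/4]
R3 ← R3 + (1/2)·R2: [0, 0, 0, 0]
R4 ← R4 + (1/4)·R2: [0, 0, 0, 0]
2 nonzero rows, so rank(AC) = 2.

2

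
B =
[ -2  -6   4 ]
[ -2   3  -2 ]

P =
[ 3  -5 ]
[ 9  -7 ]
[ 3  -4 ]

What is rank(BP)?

2

First compute BP:
[[-48,  36],
 [ 15,  -3]]
Now row reduce the product.
R2 ← R2 + (5/16)·R1: [0, 33/4]
2 nonzero rows, so rank(BP) = 2.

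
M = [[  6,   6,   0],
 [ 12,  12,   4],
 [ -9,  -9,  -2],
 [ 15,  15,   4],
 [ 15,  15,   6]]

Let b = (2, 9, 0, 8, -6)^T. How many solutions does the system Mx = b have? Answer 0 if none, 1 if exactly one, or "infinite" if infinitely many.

Row reduce the augmented matrix [M | b].
R2 ← R2 − (2)·R1: [0, 0, 4, 5]
R3 ← R3 + (3/2)·R1: [0, 0, -2, 3]
R4 ← R4 − (5/2)·R1: [0, 0, 4, 3]
R5 ← R5 − (5/2)·R1: [0, 0, 6, -11]
R3 ← R3 + (1/2)·R2: [0, 0, 0, 11/2]
R4 ← R4 − R2: [0, 0, 0, -2]
R5 ← R5 − (3/2)·R2: [0, 0, 0, -37/2]
R4 ← R4 + (4/11)·R3: [0, 0, 0, 0]
R5 ← R5 + (37/11)·R3: [0, 0, 0, 0]
The echelon form has 3 nonzero rows; the last pivot sits in the augmented column, so rank(M) = 2 but rank([M|b]) = 3.
Since the ranks differ, the system is inconsistent.
It has no solutions.

0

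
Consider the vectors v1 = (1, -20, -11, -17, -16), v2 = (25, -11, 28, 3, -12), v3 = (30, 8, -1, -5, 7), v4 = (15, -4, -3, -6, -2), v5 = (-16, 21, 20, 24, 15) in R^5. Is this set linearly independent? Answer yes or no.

yes

Form the matrix with these vectors as rows and row reduce.
R2 ← R2 − (25)·R1: [0, 489, 303, 428, 388]
R3 ← R3 − (30)·R1: [0, 608, 329, 505, 487]
R4 ← R4 − (15)·R1: [0, 296, 162, 249, 238]
R5 ← R5 + (16)·R1: [0, -299, -156, -248, -241]
R3 ← R3 − (608/489)·R2: [0, 0, -7781/163, -13279/489, 2239/489]
R4 ← R4 − (296/489)·R2: [0, 0, -3490/163, -4927/489, 1534/489]
R5 ← R5 + (299/489)·R2: [0, 0, 4771/163, 6700/489, -1837/489]
R4 ← R4 − (3490/7781)·R3: [0, 0, 0, 49121/23343, 25288/23343]
R5 ← R5 + (4771/7781)·R3: [0, 0, 0, -68843/23343, -22156/23343]
R5 ← R5 + (68843/49121)·R4: [0, 0, 0, 0, 27956/49121]
5 nonzero rows, so the 5 vectors span a space of dimension 5.
Since 5 = 5, the vectors are linearly independent.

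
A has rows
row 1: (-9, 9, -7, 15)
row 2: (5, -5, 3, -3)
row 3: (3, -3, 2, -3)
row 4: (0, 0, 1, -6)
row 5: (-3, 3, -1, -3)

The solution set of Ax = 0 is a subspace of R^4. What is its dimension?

2

Row reduce to echelon form.
R2 ← R2 + (5/9)·R1: [0, 0, -8/9, 16/3]
R3 ← R3 + (1/3)·R1: [0, 0, -1/3, 2]
R5 ← R5 − (1/3)·R1: [0, 0, 4/3, -8]
R3 ← R3 − (3/8)·R2: [0, 0, 0, 0]
R4 ← R4 + (9/8)·R2: [0, 0, 0, 0]
R5 ← R5 + (3/2)·R2: [0, 0, 0, 0]
2 nonzero rows, so rank(A) = 2.
A has 4 columns; by rank–nullity, nullity = 4 − 2 = 2.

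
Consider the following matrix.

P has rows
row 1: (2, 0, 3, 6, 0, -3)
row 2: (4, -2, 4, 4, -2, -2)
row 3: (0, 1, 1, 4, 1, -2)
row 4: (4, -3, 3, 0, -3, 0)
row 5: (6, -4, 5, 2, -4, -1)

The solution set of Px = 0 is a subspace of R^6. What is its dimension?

Row reduce to echelon form.
R2 ← R2 − (2)·R1: [0, -2, -2, -8, -2, 4]
R4 ← R4 − (2)·R1: [0, -3, -3, -12, -3, 6]
R5 ← R5 − (3)·R1: [0, -4, -4, -16, -4, 8]
R3 ← R3 + (1/2)·R2: [0, 0, 0, 0, 0, 0]
R4 ← R4 − (3/2)·R2: [0, 0, 0, 0, 0, 0]
R5 ← R5 − (2)·R2: [0, 0, 0, 0, 0, 0]
2 nonzero rows, so rank(P) = 2.
P has 6 columns; by rank–nullity, nullity = 6 − 2 = 4.

4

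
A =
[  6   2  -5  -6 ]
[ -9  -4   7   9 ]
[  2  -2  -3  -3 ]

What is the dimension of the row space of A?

3

Row reduce to echelon form.
R2 ← R2 + (3/2)·R1: [0, -1, -1/2, 0]
R3 ← R3 − (1/3)·R1: [0, -8/3, -4/3, -1]
R3 ← R3 − (8/3)·R2: [0, 0, 0, -1]
Echelon form has 3 nonzero rows, so rank(A) = 3.
The row space has dimension equal to the rank: 3.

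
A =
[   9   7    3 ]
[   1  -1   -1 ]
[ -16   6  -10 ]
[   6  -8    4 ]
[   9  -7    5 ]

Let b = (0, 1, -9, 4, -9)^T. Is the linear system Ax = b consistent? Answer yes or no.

no

Row reduce the augmented matrix [A | b].
R2 ← R2 − (1/9)·R1: [0, -16/9, -4/3, 1]
R3 ← R3 + (16/9)·R1: [0, 166/9, -14/3, -9]
R4 ← R4 − (2/3)·R1: [0, -38/3, 2, 4]
R5 ← R5 − R1: [0, -14, 2, -9]
R3 ← R3 + (83/8)·R2: [0, 0, -37/2, 11/8]
R4 ← R4 − (57/8)·R2: [0, 0, 23/2, -25/8]
R5 ← R5 − (63/8)·R2: [0, 0, 25/2, -135/8]
R4 ← R4 + (23/37)·R3: [0, 0, 0, -84/37]
R5 ← R5 + (25/37)·R3: [0, 0, 0, -590/37]
R5 ← R5 − (295/42)·R4: [0, 0, 0, 0]
The echelon form has 4 nonzero rows; the last pivot sits in the augmented column, so rank(A) = 3 but rank([A|b]) = 4.
Since the ranks differ, the system is inconsistent.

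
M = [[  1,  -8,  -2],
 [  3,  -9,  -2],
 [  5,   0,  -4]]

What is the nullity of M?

Row reduce to echelon form.
R2 ← R2 − (3)·R1: [0, 15, 4]
R3 ← R3 − (5)·R1: [0, 40, 6]
R3 ← R3 − (8/3)·R2: [0, 0, -14/3]
3 nonzero rows, so rank(M) = 3.
M has 3 columns; by rank–nullity, nullity = 3 − 3 = 0.

0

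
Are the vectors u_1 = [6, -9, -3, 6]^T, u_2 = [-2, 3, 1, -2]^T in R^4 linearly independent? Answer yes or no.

Form the matrix with these vectors as rows and row reduce.
R2 ← R2 + (1/3)·R1: [0, 0, 0, 0]
1 nonzero row, so the 2 vectors span a space of dimension 1.
Since 1 < 2, the vectors are linearly dependent.

no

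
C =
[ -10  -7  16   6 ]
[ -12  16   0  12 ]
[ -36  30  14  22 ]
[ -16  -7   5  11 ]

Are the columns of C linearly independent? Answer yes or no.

Row reduce C to echelon form.
R2 ← R2 − (6/5)·R1: [0, 122/5, -96/5, 24/5]
R3 ← R3 − (18/5)·R1: [0, 276/5, -218/5, 2/5]
R4 ← R4 − (8/5)·R1: [0, 21/5, -103/5, 7/5]
R3 ← R3 − (138/61)·R2: [0, 0, -10/61, -638/61]
R4 ← R4 − (21/122)·R2: [0, 0, -1055/61, 35/61]
R4 ← R4 − (211/2)·R3: [0, 0, 0, 1104]
4 pivots among 4 columns.
Every column is a pivot column, so the columns are linearly independent.

yes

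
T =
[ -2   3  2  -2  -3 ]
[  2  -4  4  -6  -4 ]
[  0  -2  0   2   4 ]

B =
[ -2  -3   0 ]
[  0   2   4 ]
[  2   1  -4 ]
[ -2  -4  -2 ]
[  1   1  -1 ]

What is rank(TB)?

First compute TB:
[[  9,  19,  11],
 [ 12,  10, -16],
 [  0,  -8, -16]]
Now row reduce the product.
R2 ← R2 − (4/3)·R1: [0, -46/3, -92/3]
R3 ← R3 − (12/23)·R2: [0, 0, 0]
2 nonzero rows, so rank(TB) = 2.

2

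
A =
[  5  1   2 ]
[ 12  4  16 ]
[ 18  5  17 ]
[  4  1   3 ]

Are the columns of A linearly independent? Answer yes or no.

Row reduce A to echelon form.
R2 ← R2 − (12/5)·R1: [0, 8/5, 56/5]
R3 ← R3 − (18/5)·R1: [0, 7/5, 49/5]
R4 ← R4 − (4/5)·R1: [0, 1/5, 7/5]
R3 ← R3 − (7/8)·R2: [0, 0, 0]
R4 ← R4 − (1/8)·R2: [0, 0, 0]
2 pivots among 3 columns.
Only 2 < 3 pivot columns, so the columns are linearly dependent.

no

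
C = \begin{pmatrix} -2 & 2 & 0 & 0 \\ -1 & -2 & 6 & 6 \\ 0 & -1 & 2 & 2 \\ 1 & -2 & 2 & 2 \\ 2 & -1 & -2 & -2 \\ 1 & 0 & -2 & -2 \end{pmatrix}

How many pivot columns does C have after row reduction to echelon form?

Row reduce to echelon form.
R2 ← R2 − (1/2)·R1: [0, -3, 6, 6]
R4 ← R4 + (1/2)·R1: [0, -1, 2, 2]
R5 ← R5 + R1: [0, 1, -2, -2]
R6 ← R6 + (1/2)·R1: [0, 1, -2, -2]
R3 ← R3 − (1/3)·R2: [0, 0, 0, 0]
R4 ← R4 − (1/3)·R2: [0, 0, 0, 0]
R5 ← R5 + (1/3)·R2: [0, 0, 0, 0]
R6 ← R6 + (1/3)·R2: [0, 0, 0, 0]
Echelon form has 2 nonzero rows, so rank(C) = 2.
Each nonzero row contributes one pivot column: 2 pivot columns.

2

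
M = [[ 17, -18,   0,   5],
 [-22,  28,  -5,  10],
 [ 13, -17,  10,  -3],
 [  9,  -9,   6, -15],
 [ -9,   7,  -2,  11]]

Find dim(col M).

Row reduce to echelon form.
R2 ← R2 + (22/17)·R1: [0, 80/17, -5, 280/17]
R3 ← R3 − (13/17)·R1: [0, -55/17, 10, -116/17]
R4 ← R4 − (9/17)·R1: [0, 9/17, 6, -300/17]
R5 ← R5 + (9/17)·R1: [0, -43/17, -2, 232/17]
R3 ← R3 + (11/16)·R2: [0, 0, 105/16, 9/2]
R4 ← R4 − (9/80)·R2: [0, 0, 105/16, -39/2]
R5 ← R5 + (43/80)·R2: [0, 0, -75/16, 45/2]
R4 ← R4 − R3: [0, 0, 0, -24]
R5 ← R5 + (5/7)·R3: [0, 0, 0, 180/7]
R5 ← R5 + (15/14)·R4: [0, 0, 0, 0]
Echelon form has 4 nonzero rows, so rank(M) = 4.
The column space has dimension equal to the rank: 4.

4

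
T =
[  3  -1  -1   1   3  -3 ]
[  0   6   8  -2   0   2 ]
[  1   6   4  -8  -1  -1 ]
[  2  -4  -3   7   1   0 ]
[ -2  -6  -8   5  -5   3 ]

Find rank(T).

4

Row reduce to echelon form.
R3 ← R3 − (1/3)·R1: [0, 19/3, 13/3, -25/3, -2, 0]
R4 ← R4 − (2/3)·R1: [0, -10/3, -7/3, 19/3, -1, 2]
R5 ← R5 + (2/3)·R1: [0, -20/3, -26/3, 17/3, -3, 1]
R3 ← R3 − (19/18)·R2: [0, 0, -37/9, -56/9, -2, -19/9]
R4 ← R4 + (5/9)·R2: [0, 0, 19/9, 47/9, -1, 28/9]
R5 ← R5 + (10/9)·R2: [0, 0, 2/9, 31/9, -3, 29/9]
R4 ← R4 + (19/37)·R3: [0, 0, 0, 75/37, -75/37, 75/37]
R5 ← R5 + (2/37)·R3: [0, 0, 0, 115/37, -115/37, 115/37]
R5 ← R5 − (23/15)·R4: [0, 0, 0, 0, 0, 0]
Echelon form has 4 nonzero rows, so rank(T) = 4.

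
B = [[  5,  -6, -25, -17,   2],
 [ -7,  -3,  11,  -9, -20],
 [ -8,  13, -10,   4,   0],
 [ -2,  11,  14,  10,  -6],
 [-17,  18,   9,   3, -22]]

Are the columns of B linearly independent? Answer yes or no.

no

Row reduce B to echelon form.
R2 ← R2 + (7/5)·R1: [0, -57/5, -24, -164/5, -86/5]
R3 ← R3 + (8/5)·R1: [0, 17/5, -50, -116/5, 16/5]
R4 ← R4 + (2/5)·R1: [0, 43/5, 4, 16/5, -26/5]
R5 ← R5 + (17/5)·R1: [0, -12/5, -76, -274/5, -76/5]
R3 ← R3 + (17/57)·R2: [0, 0, -1086/19, -1880/57, -110/57]
R4 ← R4 + (43/57)·R2: [0, 0, -268/19, -1228/57, -1036/57]
R5 ← R5 − (4/19)·R2: [0, 0, -1348/19, -910/19, -220/19]
R4 ← R4 − (134/543)·R3: [0, 0, 0, -21836/1629, -28832/1629]
R5 ← R5 − (674/543)·R3: [0, 0, 0, -11330/1629, -14960/1629]
R5 ← R5 − (55/106)·R4: [0, 0, 0, 0, 0]
4 pivots among 5 columns.
Only 4 < 5 pivot columns, so the columns are linearly dependent.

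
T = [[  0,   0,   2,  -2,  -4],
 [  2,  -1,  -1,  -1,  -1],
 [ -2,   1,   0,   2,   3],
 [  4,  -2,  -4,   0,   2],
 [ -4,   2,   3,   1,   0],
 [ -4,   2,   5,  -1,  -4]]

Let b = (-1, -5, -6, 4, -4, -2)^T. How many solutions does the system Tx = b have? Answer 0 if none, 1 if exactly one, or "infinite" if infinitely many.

0

Row reduce the augmented matrix [T | b].
Swap R1 ↔ R2
R3 ← R3 + R1: [0, 0, -1, 1, 2, -11]
R4 ← R4 − (2)·R1: [0, 0, -2, 2, 4, 14]
R5 ← R5 + (2)·R1: [0, 0, 1, -1, -2, -14]
R6 ← R6 + (2)·R1: [0, 0, 3, -3, -6, -12]
R3 ← R3 + (1/2)·R2: [0, 0, 0, 0, 0, -23/2]
R4 ← R4 + R2: [0, 0, 0, 0, 0, 13]
R5 ← R5 − (1/2)·R2: [0, 0, 0, 0, 0, -27/2]
R6 ← R6 − (3/2)·R2: [0, 0, 0, 0, 0, -21/2]
R4 ← R4 + (26/23)·R3: [0, 0, 0, 0, 0, 0]
R5 ← R5 − (27/23)·R3: [0, 0, 0, 0, 0, 0]
R6 ← R6 − (21/23)·R3: [0, 0, 0, 0, 0, 0]
The echelon form has 3 nonzero rows; the last pivot sits in the augmented column, so rank(T) = 2 but rank([T|b]) = 3.
Since the ranks differ, the system is inconsistent.
It has no solutions.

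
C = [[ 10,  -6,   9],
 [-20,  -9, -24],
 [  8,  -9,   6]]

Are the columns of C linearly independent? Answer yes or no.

Row reduce C to echelon form.
R2 ← R2 + (2)·R1: [0, -21, -6]
R3 ← R3 − (4/5)·R1: [0, -21/5, -6/5]
R3 ← R3 − (1/5)·R2: [0, 0, 0]
2 pivots among 3 columns.
Only 2 < 3 pivot columns, so the columns are linearly dependent.

no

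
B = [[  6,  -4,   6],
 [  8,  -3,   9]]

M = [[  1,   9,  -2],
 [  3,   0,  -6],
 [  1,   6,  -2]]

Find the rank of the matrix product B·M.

2

First compute BM:
[[  0,  90,   0],
 [  8, 126, -16]]
Now row reduce the product.
Swap R1 ↔ R2
2 nonzero rows, so rank(BM) = 2.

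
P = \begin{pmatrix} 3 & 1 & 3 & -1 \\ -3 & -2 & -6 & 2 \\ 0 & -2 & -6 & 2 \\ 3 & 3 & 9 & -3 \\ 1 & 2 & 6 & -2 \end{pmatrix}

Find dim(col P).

Row reduce to echelon form.
R2 ← R2 + R1: [0, -1, -3, 1]
R4 ← R4 − R1: [0, 2, 6, -2]
R5 ← R5 − (1/3)·R1: [0, 5/3, 5, -5/3]
R3 ← R3 − (2)·R2: [0, 0, 0, 0]
R4 ← R4 + (2)·R2: [0, 0, 0, 0]
R5 ← R5 + (5/3)·R2: [0, 0, 0, 0]
Echelon form has 2 nonzero rows, so rank(P) = 2.
The column space has dimension equal to the rank: 2.

2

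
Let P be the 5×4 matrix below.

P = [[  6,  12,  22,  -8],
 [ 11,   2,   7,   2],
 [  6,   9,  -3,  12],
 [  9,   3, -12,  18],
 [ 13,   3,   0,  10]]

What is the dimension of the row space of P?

3

Row reduce to echelon form.
R2 ← R2 − (11/6)·R1: [0, -20, -100/3, 50/3]
R3 ← R3 − R1: [0, -3, -25, 20]
R4 ← R4 − (3/2)·R1: [0, -15, -45, 30]
R5 ← R5 − (13/6)·R1: [0, -23, -143/3, 82/3]
R3 ← R3 − (3/20)·R2: [0, 0, -20, 35/2]
R4 ← R4 − (3/4)·R2: [0, 0, -20, 35/2]
R5 ← R5 − (23/20)·R2: [0, 0, -28/3, 49/6]
R4 ← R4 − R3: [0, 0, 0, 0]
R5 ← R5 − (7/15)·R3: [0, 0, 0, 0]
Echelon form has 3 nonzero rows, so rank(P) = 3.
The row space has dimension equal to the rank: 3.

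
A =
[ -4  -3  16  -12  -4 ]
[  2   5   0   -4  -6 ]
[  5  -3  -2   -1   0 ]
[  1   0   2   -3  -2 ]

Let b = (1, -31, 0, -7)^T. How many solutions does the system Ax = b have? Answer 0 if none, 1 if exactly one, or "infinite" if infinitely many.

Row reduce the augmented matrix [A | b].
R2 ← R2 + (1/2)·R1: [0, 7/2, 8, -10, -8, -61/2]
R3 ← R3 + (5/4)·R1: [0, -27/4, 18, -16, -5, 5/4]
R4 ← R4 + (1/4)·R1: [0, -3/4, 6, -6, -3, -27/4]
R3 ← R3 + (27/14)·R2: [0, 0, 234/7, -247/7, -143/7, -403/7]
R4 ← R4 + (3/14)·R2: [0, 0, 54/7, -57/7, -33/7, -93/7]
R4 ← R4 − (3/13)·R3: [0, 0, 0, 0, 0, 0]
The echelon form has 3 nonzero rows, and every pivot lies in the first 5 columns, so rank(A) = rank([A|b]) = 3.
The system is consistent.
rank = 3 < 5 unknowns, so there are infinitely many solutions.

infinite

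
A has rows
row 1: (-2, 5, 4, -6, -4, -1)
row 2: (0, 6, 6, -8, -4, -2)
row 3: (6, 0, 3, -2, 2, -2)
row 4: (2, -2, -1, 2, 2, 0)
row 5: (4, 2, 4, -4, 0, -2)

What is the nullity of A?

Row reduce to echelon form.
R3 ← R3 + (3)·R1: [0, 15, 15, -20, -10, -5]
R4 ← R4 + R1: [0, 3, 3, -4, -2, -1]
R5 ← R5 + (2)·R1: [0, 12, 12, -16, -8, -4]
R3 ← R3 − (5/2)·R2: [0, 0, 0, 0, 0, 0]
R4 ← R4 − (1/2)·R2: [0, 0, 0, 0, 0, 0]
R5 ← R5 − (2)·R2: [0, 0, 0, 0, 0, 0]
2 nonzero rows, so rank(A) = 2.
A has 6 columns; by rank–nullity, nullity = 6 − 2 = 4.

4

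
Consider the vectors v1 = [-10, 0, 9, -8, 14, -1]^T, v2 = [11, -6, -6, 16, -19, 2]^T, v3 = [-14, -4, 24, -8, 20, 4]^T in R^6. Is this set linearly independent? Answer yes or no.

Form the matrix with these vectors as rows and row reduce.
R2 ← R2 + (11/10)·R1: [0, -6, 39/10, 36/5, -18/5, 9/10]
R3 ← R3 − (7/5)·R1: [0, -4, 57/5, 16/5, 2/5, 27/5]
R3 ← R3 − (2/3)·R2: [0, 0, 44/5, -8/5, 14/5, 24/5]
3 nonzero rows, so the 3 vectors span a space of dimension 3.
Since 3 = 3, the vectors are linearly independent.

yes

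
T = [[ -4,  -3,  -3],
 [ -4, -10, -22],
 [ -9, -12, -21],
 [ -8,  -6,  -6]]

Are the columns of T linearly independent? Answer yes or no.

no

Row reduce T to echelon form.
R2 ← R2 − R1: [0, -7, -19]
R3 ← R3 − (9/4)·R1: [0, -21/4, -57/4]
R4 ← R4 − (2)·R1: [0, 0, 0]
R3 ← R3 − (3/4)·R2: [0, 0, 0]
2 pivots among 3 columns.
Only 2 < 3 pivot columns, so the columns are linearly dependent.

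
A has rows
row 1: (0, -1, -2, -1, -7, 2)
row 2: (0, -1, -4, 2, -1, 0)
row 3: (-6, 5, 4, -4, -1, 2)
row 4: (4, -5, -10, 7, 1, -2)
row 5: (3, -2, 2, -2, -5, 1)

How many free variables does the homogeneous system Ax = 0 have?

Row reduce to echelon form.
Swap R1 ↔ R3
R4 ← R4 + (2/3)·R1: [0, -5/3, -22/3, 13/3, 1/3, -2/3]
R5 ← R5 + (1/2)·R1: [0, 1/2, 4, -4, -11/2, 2]
R3 ← R3 − R2: [0, 0, 2, -3, -6, 2]
R4 ← R4 − (5/3)·R2: [0, 0, -2/3, 1, 2, -2/3]
R5 ← R5 + (1/2)·R2: [0, 0, 2, -3, -6, 2]
R4 ← R4 + (1/3)·R3: [0, 0, 0, 0, 0, 0]
R5 ← R5 − R3: [0, 0, 0, 0, 0, 0]
3 nonzero rows, so rank(A) = 3.
A has 6 columns; by rank–nullity, nullity = 6 − 3 = 3.

3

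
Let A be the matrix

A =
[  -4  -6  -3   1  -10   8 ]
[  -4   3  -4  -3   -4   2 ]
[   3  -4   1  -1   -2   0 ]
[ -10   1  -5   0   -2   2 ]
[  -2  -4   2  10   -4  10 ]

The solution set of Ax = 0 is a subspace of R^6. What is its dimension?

2

Row reduce to echelon form.
R2 ← R2 − R1: [0, 9, -1, -4, 6, -6]
R3 ← R3 + (3/4)·R1: [0, -17/2, -5/4, -1/4, -19/2, 6]
R4 ← R4 − (5/2)·R1: [0, 16, 5/2, -5/2, 23, -18]
R5 ← R5 − (1/2)·R1: [0, -1, 7/2, 19/2, 1, 6]
R3 ← R3 + (17/18)·R2: [0, 0, -79/36, -145/36, -23/6, 1/3]
R4 ← R4 − (16/9)·R2: [0, 0, 77/18, 83/18, 37/3, -22/3]
R5 ← R5 + (1/9)·R2: [0, 0, 61/18, 163/18, 5/3, 16/3]
R4 ← R4 + (154/79)·R3: [0, 0, 0, -256/79, 384/79, -528/79]
R5 ← R5 + (122/79)·R3: [0, 0, 0, 224/79, -336/79, 462/79]
R5 ← R5 + (7/8)·R4: [0, 0, 0, 0, 0, 0]
4 nonzero rows, so rank(A) = 4.
A has 6 columns; by rank–nullity, nullity = 6 − 4 = 2.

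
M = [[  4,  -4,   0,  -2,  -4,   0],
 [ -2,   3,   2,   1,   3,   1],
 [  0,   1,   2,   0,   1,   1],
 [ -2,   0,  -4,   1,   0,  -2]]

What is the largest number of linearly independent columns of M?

Row reduce to echelon form.
R2 ← R2 + (1/2)·R1: [0, 1, 2, 0, 1, 1]
R4 ← R4 + (1/2)·R1: [0, -2, -4, 0, -2, -2]
R3 ← R3 − R2: [0, 0, 0, 0, 0, 0]
R4 ← R4 + (2)·R2: [0, 0, 0, 0, 0, 0]
Echelon form has 2 nonzero rows, so rank(M) = 2.
The rank gives the maximum number of linearly independent columns: 2.

2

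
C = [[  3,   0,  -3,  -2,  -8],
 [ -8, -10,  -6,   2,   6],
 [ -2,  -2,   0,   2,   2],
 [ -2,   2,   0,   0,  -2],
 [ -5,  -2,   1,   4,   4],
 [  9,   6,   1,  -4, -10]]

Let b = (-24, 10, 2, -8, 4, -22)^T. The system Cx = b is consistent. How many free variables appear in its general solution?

1

Row reduce the augmented matrix [C | b].
R2 ← R2 + (8/3)·R1: [0, -10, -14, -10/3, -46/3, -54]
R3 ← R3 + (2/3)·R1: [0, -2, -2, 2/3, -10/3, -14]
R4 ← R4 + (2/3)·R1: [0, 2, -2, -4/3, -22/3, -24]
R5 ← R5 + (5/3)·R1: [0, -2, -4, 2/3, -28/3, -36]
R6 ← R6 − (3)·R1: [0, 6, 10, 2, 14, 50]
R3 ← R3 − (1/5)·R2: [0, 0, 4/5, 4/3, -4/15, -16/5]
R4 ← R4 + (1/5)·R2: [0, 0, -24/5, -2, -52/5, -174/5]
R5 ← R5 − (1/5)·R2: [0, 0, -6/5, 4/3, -94/15, -126/5]
R6 ← R6 + (3/5)·R2: [0, 0, 8/5, 0, 24/5, 88/5]
R4 ← R4 + (6)·R3: [0, 0, 0, 6, -12, -54]
R5 ← R5 + (3/2)·R3: [0, 0, 0, 10/3, -20/3, -30]
R6 ← R6 − (2)·R3: [0, 0, 0, -8/3, 16/3, 24]
R5 ← R5 − (5/9)·R4: [0, 0, 0, 0, 0, 0]
R6 ← R6 + (4/9)·R4: [0, 0, 0, 0, 0, 0]
The echelon form has 4 nonzero rows, and every pivot lies in the first 5 columns, so rank(C) = rank([C|b]) = 4.
The system is consistent.
Free variables = (unknowns) − (rank) = 5 − 4 = 1.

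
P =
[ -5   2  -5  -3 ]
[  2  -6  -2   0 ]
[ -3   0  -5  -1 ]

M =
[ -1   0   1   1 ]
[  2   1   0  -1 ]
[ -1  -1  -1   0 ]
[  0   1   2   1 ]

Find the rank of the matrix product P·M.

First compute PM:
[[ 14,   4,  -6, -10],
 [-12,  -4,   4,   8],
 [  8,   4,   0,  -4]]
Now row reduce the product.
R2 ← R2 + (6/7)·R1: [0, -4/7, -8/7, -4/7]
R3 ← R3 − (4/7)·R1: [0, 12/7, 24/7, 12/7]
R3 ← R3 + (3)·R2: [0, 0, 0, 0]
2 nonzero rows, so rank(PM) = 2.

2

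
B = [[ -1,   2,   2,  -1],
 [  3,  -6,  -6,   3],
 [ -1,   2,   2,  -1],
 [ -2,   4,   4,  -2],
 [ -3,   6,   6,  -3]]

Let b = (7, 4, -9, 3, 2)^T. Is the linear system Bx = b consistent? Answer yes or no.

Row reduce the augmented matrix [B | b].
R2 ← R2 + (3)·R1: [0, 0, 0, 0, 25]
R3 ← R3 − R1: [0, 0, 0, 0, -16]
R4 ← R4 − (2)·R1: [0, 0, 0, 0, -11]
R5 ← R5 − (3)·R1: [0, 0, 0, 0, -19]
R3 ← R3 + (16/25)·R2: [0, 0, 0, 0, 0]
R4 ← R4 + (11/25)·R2: [0, 0, 0, 0, 0]
R5 ← R5 + (19/25)·R2: [0, 0, 0, 0, 0]
The echelon form has 2 nonzero rows; the last pivot sits in the augmented column, so rank(B) = 1 but rank([B|b]) = 2.
Since the ranks differ, the system is inconsistent.

no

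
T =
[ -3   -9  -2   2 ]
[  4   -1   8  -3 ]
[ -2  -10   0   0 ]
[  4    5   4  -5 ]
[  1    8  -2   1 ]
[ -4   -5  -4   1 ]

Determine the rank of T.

4

Row reduce to echelon form.
R2 ← R2 + (4/3)·R1: [0, -13, 16/3, -1/3]
R3 ← R3 − (2/3)·R1: [0, -4, 4/3, -4/3]
R4 ← R4 + (4/3)·R1: [0, -7, 4/3, -7/3]
R5 ← R5 + (1/3)·R1: [0, 5, -8/3, 5/3]
R6 ← R6 − (4/3)·R1: [0, 7, -4/3, -5/3]
R3 ← R3 − (4/13)·R2: [0, 0, -4/13, -16/13]
R4 ← R4 − (7/13)·R2: [0, 0, -20/13, -28/13]
R5 ← R5 + (5/13)·R2: [0, 0, -8/13, 20/13]
R6 ← R6 + (7/13)·R2: [0, 0, 20/13, -24/13]
R4 ← R4 − (5)·R3: [0, 0, 0, 4]
R5 ← R5 − (2)·R3: [0, 0, 0, 4]
R6 ← R6 + (5)·R3: [0, 0, 0, -8]
R5 ← R5 − R4: [0, 0, 0, 0]
R6 ← R6 + (2)·R4: [0, 0, 0, 0]
Echelon form has 4 nonzero rows, so rank(T) = 4.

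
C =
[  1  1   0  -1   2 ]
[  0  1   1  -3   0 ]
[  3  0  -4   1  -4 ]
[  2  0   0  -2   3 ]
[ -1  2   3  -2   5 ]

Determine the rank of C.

Row reduce to echelon form.
R3 ← R3 − (3)·R1: [0, -3, -4, 4, -10]
R4 ← R4 − (2)·R1: [0, -2, 0, 0, -1]
R5 ← R5 + R1: [0, 3, 3, -3, 7]
R3 ← R3 + (3)·R2: [0, 0, -1, -5, -10]
R4 ← R4 + (2)·R2: [0, 0, 2, -6, -1]
R5 ← R5 − (3)·R2: [0, 0, 0, 6, 7]
R4 ← R4 + (2)·R3: [0, 0, 0, -16, -21]
R5 ← R5 + (3/8)·R4: [0, 0, 0, 0, -7/8]
Echelon form has 5 nonzero rows, so rank(C) = 5.

5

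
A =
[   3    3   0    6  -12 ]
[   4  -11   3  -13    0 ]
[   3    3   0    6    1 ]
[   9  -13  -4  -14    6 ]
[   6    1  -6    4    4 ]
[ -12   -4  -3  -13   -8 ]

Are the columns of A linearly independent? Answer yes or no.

Row reduce A to echelon form.
R2 ← R2 − (4/3)·R1: [0, -15, 3, -21, 16]
R3 ← R3 − R1: [0, 0, 0, 0, 13]
R4 ← R4 − (3)·R1: [0, -22, -4, -32, 42]
R5 ← R5 − (2)·R1: [0, -5, -6, -8, 28]
R6 ← R6 + (4)·R1: [0, 8, -3, 11, -56]
R4 ← R4 − (22/15)·R2: [0, 0, -42/5, -6/5, 278/15]
R5 ← R5 − (1/3)·R2: [0, 0, -7, -1, 68/3]
R6 ← R6 + (8/15)·R2: [0, 0, -7/5, -1/5, -712/15]
Swap R3 ↔ R4
R5 ← R5 − (5/6)·R3: [0, 0, 0, 0, 65/9]
R6 ← R6 − (1/6)·R3: [0, 0, 0, 0, -455/9]
R5 ← R5 − (5/9)·R4: [0, 0, 0, 0, 0]
R6 ← R6 + (35/9)·R4: [0, 0, 0, 0, 0]
4 pivots among 5 columns.
Only 4 < 5 pivot columns, so the columns are linearly dependent.

no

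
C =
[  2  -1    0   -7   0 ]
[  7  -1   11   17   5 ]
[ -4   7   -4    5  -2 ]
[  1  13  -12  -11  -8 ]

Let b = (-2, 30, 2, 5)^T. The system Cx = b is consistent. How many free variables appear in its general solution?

Row reduce the augmented matrix [C | b].
R2 ← R2 − (7/2)·R1: [0, 5/2, 11, 83/2, 5, 37]
R3 ← R3 + (2)·R1: [0, 5, -4, -9, -2, -2]
R4 ← R4 − (1/2)·R1: [0, 27/2, -12, -15/2, -8, 6]
R3 ← R3 − (2)·R2: [0, 0, -26, -92, -12, -76]
R4 ← R4 − (27/5)·R2: [0, 0, -357/5, -1158/5, -35, -969/5]
R4 ← R4 − (357/130)·R3: [0, 0, 0, 1368/65, -133/65, 969/65]
The echelon form has 4 nonzero rows, and every pivot lies in the first 5 columns, so rank(C) = rank([C|b]) = 4.
The system is consistent.
Free variables = (unknowns) − (rank) = 5 − 4 = 1.

1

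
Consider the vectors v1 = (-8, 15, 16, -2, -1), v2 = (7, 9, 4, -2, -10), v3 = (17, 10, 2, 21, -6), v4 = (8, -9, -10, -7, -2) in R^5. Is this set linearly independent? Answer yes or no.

Form the matrix with these vectors as rows and row reduce.
R2 ← R2 + (7/8)·R1: [0, 177/8, 18, -15/4, -87/8]
R3 ← R3 + (17/8)·R1: [0, 335/8, 36, 67/4, -65/8]
R4 ← R4 + R1: [0, 6, 6, -9, -3]
R3 ← R3 − (335/177)·R2: [0, 0, 114/59, 1407/59, 735/59]
R4 ← R4 − (16/59)·R2: [0, 0, 66/59, -471/59, -3/59]
R4 ← R4 − (11/19)·R3: [0, 0, 0, -414/19, -138/19]
4 nonzero rows, so the 4 vectors span a space of dimension 4.
Since 4 = 4, the vectors are linearly independent.

yes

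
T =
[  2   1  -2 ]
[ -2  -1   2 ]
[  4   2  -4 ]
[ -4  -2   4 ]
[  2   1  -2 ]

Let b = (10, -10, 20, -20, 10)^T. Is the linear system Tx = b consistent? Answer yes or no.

yes

Row reduce the augmented matrix [T | b].
R2 ← R2 + R1: [0, 0, 0, 0]
R3 ← R3 − (2)·R1: [0, 0, 0, 0]
R4 ← R4 + (2)·R1: [0, 0, 0, 0]
R5 ← R5 − R1: [0, 0, 0, 0]
The echelon form has 1 nonzero rows, and every pivot lies in the first 3 columns, so rank(T) = rank([T|b]) = 1.
The system is consistent.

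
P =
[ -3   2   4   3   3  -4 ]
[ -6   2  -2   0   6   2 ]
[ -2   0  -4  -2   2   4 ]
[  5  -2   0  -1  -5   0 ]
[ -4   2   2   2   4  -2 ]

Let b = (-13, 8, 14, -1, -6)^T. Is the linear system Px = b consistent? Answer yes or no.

yes

Row reduce the augmented matrix [P | b].
R2 ← R2 − (2)·R1: [0, -2, -10, -6, 0, 10, 34]
R3 ← R3 − (2/3)·R1: [0, -4/3, -20/3, -4, 0, 20/3, 68/3]
R4 ← R4 + (5/3)·R1: [0, 4/3, 20/3, 4, 0, -20/3, -68/3]
R5 ← R5 − (4/3)·R1: [0, -2/3, -10/3, -2, 0, 10/3, 34/3]
R3 ← R3 − (2/3)·R2: [0, 0, 0, 0, 0, 0, 0]
R4 ← R4 + (2/3)·R2: [0, 0, 0, 0, 0, 0, 0]
R5 ← R5 − (1/3)·R2: [0, 0, 0, 0, 0, 0, 0]
The echelon form has 2 nonzero rows, and every pivot lies in the first 6 columns, so rank(P) = rank([P|b]) = 2.
The system is consistent.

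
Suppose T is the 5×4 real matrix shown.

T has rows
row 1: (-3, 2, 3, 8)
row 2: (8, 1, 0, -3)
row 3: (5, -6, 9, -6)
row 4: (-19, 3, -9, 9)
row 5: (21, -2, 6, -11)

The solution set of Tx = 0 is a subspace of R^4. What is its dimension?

Row reduce to echelon form.
R2 ← R2 + (8/3)·R1: [0, 19/3, 8, 55/3]
R3 ← R3 + (5/3)·R1: [0, -8/3, 14, 22/3]
R4 ← R4 − (19/3)·R1: [0, -29/3, -28, -125/3]
R5 ← R5 + (7)·R1: [0, 12, 27, 45]
R3 ← R3 + (8/19)·R2: [0, 0, 330/19, 286/19]
R4 ← R4 + (29/19)·R2: [0, 0, -300/19, -260/19]
R5 ← R5 − (36/19)·R2: [0, 0, 225/19, 195/19]
R4 ← R4 + (10/11)·R3: [0, 0, 0, 0]
R5 ← R5 − (15/22)·R3: [0, 0, 0, 0]
3 nonzero rows, so rank(T) = 3.
T has 4 columns; by rank–nullity, nullity = 4 − 3 = 1.

1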